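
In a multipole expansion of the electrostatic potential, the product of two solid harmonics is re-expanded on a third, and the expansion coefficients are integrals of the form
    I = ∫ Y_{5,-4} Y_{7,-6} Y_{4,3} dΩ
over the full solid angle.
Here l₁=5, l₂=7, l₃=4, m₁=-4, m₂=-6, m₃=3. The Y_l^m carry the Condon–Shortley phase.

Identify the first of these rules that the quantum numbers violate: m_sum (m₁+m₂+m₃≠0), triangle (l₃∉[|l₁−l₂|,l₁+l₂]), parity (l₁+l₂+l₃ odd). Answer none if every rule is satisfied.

azimuthal sum: -4 − 6 + 3 = -7  ✗
2 ≤ 4 ≤ 12 (triangle on l)
L = 5 + 7 + 4 = 16 (even)

m_sum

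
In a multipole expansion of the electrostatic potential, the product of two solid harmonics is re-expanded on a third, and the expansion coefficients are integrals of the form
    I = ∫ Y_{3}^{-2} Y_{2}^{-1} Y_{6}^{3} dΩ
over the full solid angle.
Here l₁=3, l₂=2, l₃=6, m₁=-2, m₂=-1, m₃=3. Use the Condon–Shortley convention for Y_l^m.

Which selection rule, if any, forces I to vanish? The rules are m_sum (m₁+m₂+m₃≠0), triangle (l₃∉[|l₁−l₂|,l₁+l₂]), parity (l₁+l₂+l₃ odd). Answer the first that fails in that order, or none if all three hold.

triangle

azimuthal sum: -2 − 1 + 3 = 0  ✓
1 ≤ 6 ≤ 5 (triangle on l)  ✗
L = 3 + 2 + 6 = 11 (odd)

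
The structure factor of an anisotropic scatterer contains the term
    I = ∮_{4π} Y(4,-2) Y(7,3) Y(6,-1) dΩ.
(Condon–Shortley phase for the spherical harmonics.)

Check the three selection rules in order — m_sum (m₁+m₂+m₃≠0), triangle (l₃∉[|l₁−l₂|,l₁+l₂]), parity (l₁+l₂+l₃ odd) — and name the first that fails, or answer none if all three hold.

parity

Σmᵢ = 0  ✓
l₃∈[|l₁−l₂|,l₁+l₂]=[3,11], have l₃=6  ✓
Σlᵢ = 17 ⇒ odd  ✗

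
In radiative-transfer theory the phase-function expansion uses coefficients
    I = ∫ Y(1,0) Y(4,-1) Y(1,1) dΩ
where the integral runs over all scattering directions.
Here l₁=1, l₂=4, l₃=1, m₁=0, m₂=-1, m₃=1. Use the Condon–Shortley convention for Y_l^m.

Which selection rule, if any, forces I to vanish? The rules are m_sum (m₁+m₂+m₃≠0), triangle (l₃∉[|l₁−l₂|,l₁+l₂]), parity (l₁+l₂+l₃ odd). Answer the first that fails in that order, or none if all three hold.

Σmᵢ = 0  ✓
l₃∈[|l₁−l₂|,l₁+l₂]=[3,5], have l₃=1  ✗
Σlᵢ = 6 ⇒ even

triangle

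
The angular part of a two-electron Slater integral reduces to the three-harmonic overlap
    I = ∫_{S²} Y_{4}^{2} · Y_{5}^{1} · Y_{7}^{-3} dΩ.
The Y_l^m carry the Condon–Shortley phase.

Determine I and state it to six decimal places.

m-sum 0 ✓  L=16 even ✓  1≤7≤9 ✓
Π(2lᵢ+1) = 9×11×15 = 1485
triangle coeff Δ(4,5,7) = 1/6126120
Σ_t [0,2]: t=0:+1/69120 t=1:−1/20736 t=2:+1/69120 = -1/51840
(3j)²=280/21879 [(4 5 7; 0 0 0)], sign=+1
Σ_t [0,2]: t=0:+1/138240 t=1:−1/86400 t=2:+1/829440 = -13/4147200
(3j)²=13/3740 [(4 5 7; 2 1 -3)], sign=-1
⇒ 4πI² = 210/3179
I = (-1)√(210/3179/(4π)) = -0.07250358

-0.072504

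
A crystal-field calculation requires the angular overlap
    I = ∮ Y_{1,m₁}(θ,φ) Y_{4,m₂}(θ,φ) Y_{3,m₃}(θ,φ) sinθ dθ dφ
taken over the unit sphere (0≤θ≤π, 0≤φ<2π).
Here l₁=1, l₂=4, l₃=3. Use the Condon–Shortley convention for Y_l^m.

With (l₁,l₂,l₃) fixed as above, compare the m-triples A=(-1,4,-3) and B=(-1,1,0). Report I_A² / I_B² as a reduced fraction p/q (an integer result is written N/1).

14/5

Same 1,4,3: normalisation and zero-m 3j drop out of the ratio.
A: Δ: 2! 0! 6! / 9! → 1/252; sum: t=2:+1/1440 = 1/1440; 3j²(1 4 3; -1 4 -3) = Δ·Π!·Σ² = 1/9  (sign +1)
B: Δ: 2! 0! 6! / 9! → 1/252; sum: t=2:+1/72 = 1/72; 3j²(1 4 3; -1 1 0) = Δ·Π!·Σ² = 5/126  (sign -1)
I_A²/I_B² = (1/9)/(5/126) = 14/5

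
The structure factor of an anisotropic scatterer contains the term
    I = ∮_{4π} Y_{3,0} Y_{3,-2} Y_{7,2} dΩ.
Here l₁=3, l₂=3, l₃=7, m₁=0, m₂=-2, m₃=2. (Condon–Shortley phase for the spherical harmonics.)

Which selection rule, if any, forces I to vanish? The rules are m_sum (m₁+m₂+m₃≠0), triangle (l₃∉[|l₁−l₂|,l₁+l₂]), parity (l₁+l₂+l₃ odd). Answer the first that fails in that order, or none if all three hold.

azimuthal sum: 0 − 2 + 2 = 0  ✓
0 ≤ 7 ≤ 6 (triangle on l)  ✗
L = 3 + 3 + 7 = 13 (odd)

triangle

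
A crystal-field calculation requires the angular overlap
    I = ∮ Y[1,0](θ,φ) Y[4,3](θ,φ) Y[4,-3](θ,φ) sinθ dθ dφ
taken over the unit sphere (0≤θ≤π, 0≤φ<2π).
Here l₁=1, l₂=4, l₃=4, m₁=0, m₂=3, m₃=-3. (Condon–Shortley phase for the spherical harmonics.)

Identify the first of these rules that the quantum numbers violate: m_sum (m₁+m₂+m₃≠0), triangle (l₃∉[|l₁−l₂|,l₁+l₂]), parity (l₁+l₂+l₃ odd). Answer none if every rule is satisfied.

azimuthal sum: 0 + 3 − 3 = 0  ✓
3 ≤ 4 ≤ 5 (triangle on l)  ✓
L = 1 + 4 + 4 = 9 (odd)  ✗

parity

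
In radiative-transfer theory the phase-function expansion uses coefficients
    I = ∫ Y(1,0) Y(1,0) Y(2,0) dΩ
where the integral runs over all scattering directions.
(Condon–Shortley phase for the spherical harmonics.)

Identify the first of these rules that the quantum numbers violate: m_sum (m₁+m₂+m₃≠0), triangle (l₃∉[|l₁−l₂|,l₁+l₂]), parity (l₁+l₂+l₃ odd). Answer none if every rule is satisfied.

none

azimuthal sum: 0 + 0 + 0 = 0  ✓
0 ≤ 2 ≤ 2 (triangle on l)  ✓
L = 1 + 1 + 2 = 4 (even)  ✓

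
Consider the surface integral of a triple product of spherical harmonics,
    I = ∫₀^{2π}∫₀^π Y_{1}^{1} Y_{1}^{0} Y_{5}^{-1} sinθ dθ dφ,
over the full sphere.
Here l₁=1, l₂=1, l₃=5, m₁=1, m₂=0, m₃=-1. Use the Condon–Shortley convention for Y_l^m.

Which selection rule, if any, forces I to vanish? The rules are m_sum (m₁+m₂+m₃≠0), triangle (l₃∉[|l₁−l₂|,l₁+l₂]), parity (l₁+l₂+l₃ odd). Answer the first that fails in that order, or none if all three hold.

triangle

Σmᵢ = 0  ✓
l₃∈[|l₁−l₂|,l₁+l₂]=[0,2], have l₃=5  ✗
Σlᵢ = 7 ⇒ odd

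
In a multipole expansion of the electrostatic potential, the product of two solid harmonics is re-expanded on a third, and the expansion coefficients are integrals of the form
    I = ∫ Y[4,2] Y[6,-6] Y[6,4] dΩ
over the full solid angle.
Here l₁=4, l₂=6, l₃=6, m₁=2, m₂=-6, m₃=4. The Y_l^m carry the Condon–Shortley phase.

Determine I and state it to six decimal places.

m-sum 0 ✓  L=16 even ✓  2≤6≤10 ✓
Π(2lᵢ+1) = 9×13×13 = 1521
triangle coeff Δ(4,6,6) = 1/15315300
Σ_t [0,4]: t=0:+1/829440 t=1:−1/25920 t=2:+1/9216 t=3:−1/25920 t=4:+1/829440 = 7/207360
(3j)²=28/2431 [(4 6 6; 0 0 0)], sign=+1
Σ_t [0,0]: t=0:+1/3870720 = 1/3870720
(3j)²=135/6188 [(4 6 6; 2 -6 4)], sign=+1
⇒ 4πI² = 1215/3179
I = (+1)√(1215/3179/(4π)) = 0.17439657

0.174397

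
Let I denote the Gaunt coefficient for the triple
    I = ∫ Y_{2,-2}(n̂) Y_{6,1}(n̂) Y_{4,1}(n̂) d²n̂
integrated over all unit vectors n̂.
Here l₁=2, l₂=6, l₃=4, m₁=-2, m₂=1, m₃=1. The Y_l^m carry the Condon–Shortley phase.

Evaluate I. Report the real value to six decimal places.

-0.094091

Checks pass: Σm=0; 12 even; l₃=4∈[4,8].
(2·2+1)(2·6+1)(2·4+1) = 585
Δ: 4! 0! 8! / 13! → 1/6435
sum: t=2:+1/2304 = 1/2304
3j²(2 6 4; 0 0 0) = Δ·Π!·Σ² = 5/143  (sign +1)
sum: t=4:+1/17280 = 1/17280
3j²(2 6 4; -2 1 1) = Δ·Π!·Σ² = 7/1287  (sign -1)
combine: 4πI² = 585·5/143·7/1287 = 175/1573
take √, sign -1: I = -0.09409136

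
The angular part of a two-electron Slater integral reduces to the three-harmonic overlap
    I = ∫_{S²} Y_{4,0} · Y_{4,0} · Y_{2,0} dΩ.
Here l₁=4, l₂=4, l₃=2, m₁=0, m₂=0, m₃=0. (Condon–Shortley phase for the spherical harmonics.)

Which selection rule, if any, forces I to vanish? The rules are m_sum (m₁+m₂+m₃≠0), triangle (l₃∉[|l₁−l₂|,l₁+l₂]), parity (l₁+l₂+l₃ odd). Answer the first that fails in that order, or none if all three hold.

azimuthal sum: 0 + 0 + 0 = 0  ✓
0 ≤ 2 ≤ 8 (triangle on l)  ✓
L = 4 + 4 + 2 = 10 (even)  ✓

none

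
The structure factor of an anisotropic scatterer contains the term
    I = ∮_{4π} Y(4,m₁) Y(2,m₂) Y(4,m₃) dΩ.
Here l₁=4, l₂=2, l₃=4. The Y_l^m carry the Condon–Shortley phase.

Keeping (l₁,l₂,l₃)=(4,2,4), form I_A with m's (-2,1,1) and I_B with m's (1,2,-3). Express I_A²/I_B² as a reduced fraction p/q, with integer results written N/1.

l's match ⇒ only the (l;m) 3-j factors differ between A and B.
A: triangle coeff Δ(4,2,4) = 1/13860; Σ_t [1,2]: t=1:−1/240 t=2:+1/96 = 1/160; (3j)²=27/1540 [(4 2 4; -2 1 1)], sign=-1
B: triangle coeff Δ(4,2,4) = 1/13860; Σ_t [2,2]: t=2:+1/480 = 1/480; (3j)²=3/110 [(4 2 4; 1 2 -3)], sign=-1
I_A²/I_B² = (27/1540)/(3/110) = 9/14

9/14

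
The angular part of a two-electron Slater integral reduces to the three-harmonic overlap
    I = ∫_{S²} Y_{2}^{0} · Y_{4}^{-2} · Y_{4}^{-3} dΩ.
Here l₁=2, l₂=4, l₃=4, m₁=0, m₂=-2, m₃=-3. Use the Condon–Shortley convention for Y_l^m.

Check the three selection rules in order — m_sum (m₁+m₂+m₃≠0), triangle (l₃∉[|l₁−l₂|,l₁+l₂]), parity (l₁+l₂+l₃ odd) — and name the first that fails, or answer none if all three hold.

Σmᵢ = -5  ✗
l₃∈[|l₁−l₂|,l₁+l₂]=[2,6], have l₃=4
Σlᵢ = 10 ⇒ even

m_sum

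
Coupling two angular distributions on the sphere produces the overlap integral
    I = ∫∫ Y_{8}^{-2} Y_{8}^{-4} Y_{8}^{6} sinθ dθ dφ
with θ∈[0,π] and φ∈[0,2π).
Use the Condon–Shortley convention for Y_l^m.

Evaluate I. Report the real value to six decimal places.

-0.084908

m-sum 0 ✓  L=24 even ✓  0≤8≤16 ✓
Π(2lᵢ+1) = 17×17×17 = 4913
triangle coeff Δ(8,8,8) = 1/236637794250
Σ_t [0,8]: t=0:+1/65548320768000 t=1:−1/128024064000 t=2:+1/2985984000 t=3:−1/373248000 t=4:+1/191102976 t=5:−1/373248000 t=6:+1/2985984000 t=7:−1/128024064000 t=8:+1/65548320768000 = 11/20808990720
(3j)²=490/96577 [(8 8 8; 0 0 0)], sign=+1
Σ_t [2,4]: t=2:+1/83607552000 t=3:−1/18289152000 t=4:+1/33443020800 = -1/78033715200
(3j)²=27/7429 [(8 8 8; -2 -4 6)], sign=-1
⇒ 4πI² = 224910/2482597
I = (-1)√(224910/2482597/(4π)) = -0.08490756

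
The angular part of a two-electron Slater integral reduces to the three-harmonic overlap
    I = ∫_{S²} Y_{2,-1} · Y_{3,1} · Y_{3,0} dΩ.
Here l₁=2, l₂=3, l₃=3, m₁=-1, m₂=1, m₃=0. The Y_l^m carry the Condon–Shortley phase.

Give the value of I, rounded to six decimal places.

Rules hold: Σm=0, L=8 even, 1≤3≤5.
N = 5·7·7 = 245
Δ = 2!·2!·4!/9! = 1/3780
Racah Σ t=0..2: t=0:+1/24 t=1:−1/4 t=2:+1/24 = -1/6
⇒ 3j(2 3 3; 0 0 0)² = 4/105, sgn +1
Racah Σ t=1..2: t=1:−1/12 t=2:+1/8 = 1/24
⇒ 3j(2 3 3; -1 1 0)² = 1/210, sgn -1
4πI² = N·(3j₀)²·(3jₘ)² = 2/45
I = -1·√(0.0444444/4π) = -0.05947080

-0.059471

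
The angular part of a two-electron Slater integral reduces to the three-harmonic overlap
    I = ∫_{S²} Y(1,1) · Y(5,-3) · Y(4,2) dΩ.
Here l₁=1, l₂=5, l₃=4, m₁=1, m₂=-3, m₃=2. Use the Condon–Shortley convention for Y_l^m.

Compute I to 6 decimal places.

-0.259847

Checks pass: Σm=0; 10 even; l₃=4∈[4,6].
(2·1+1)(2·5+1)(2·4+1) = 297
Δ: 2! 0! 8! / 11! → 1/495
sum: t=1:−1/576 = -1/576
3j²(1 5 4; 0 0 0) = Δ·Π!·Σ² = 5/99  (sign -1)
sum: t=0:+1/2880 = 1/2880
3j²(1 5 4; 1 -3 2) = Δ·Π!·Σ² = 28/495  (sign +1)
combine: 4πI² = 297·5/99·28/495 = 28/33
take √, sign -1: I = -0.25984664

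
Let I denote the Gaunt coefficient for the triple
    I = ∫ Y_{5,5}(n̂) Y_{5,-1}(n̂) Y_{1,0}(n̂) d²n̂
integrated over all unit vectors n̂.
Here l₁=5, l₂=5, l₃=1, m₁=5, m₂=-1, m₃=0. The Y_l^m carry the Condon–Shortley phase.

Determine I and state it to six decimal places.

0.000000

5 − 1 + 0 = 4 ≠ 0: azimuthal integral kills it; I = 0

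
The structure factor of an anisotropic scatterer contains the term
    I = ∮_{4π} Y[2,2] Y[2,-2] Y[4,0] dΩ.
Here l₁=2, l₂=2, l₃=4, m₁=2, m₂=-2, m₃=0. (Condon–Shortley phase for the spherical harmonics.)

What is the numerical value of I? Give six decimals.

0.040299

Checks pass: Σm=0; 8 even; l₃=4∈[0,4].
(2·2+1)(2·2+1)(2·4+1) = 225
Δ: 0! 4! 4! / 9! → 1/630
sum: t=0:+1/16 = 1/16
3j²(2 2 4; 0 0 0) = Δ·Π!·Σ² = 2/35  (sign +1)
sum: t=0:+1/576 = 1/576
3j²(2 2 4; 2 -2 0) = Δ·Π!·Σ² = 1/630  (sign +1)
combine: 4πI² = 225·2/35·1/630 = 1/49
take √, sign +1: I = 0.04029926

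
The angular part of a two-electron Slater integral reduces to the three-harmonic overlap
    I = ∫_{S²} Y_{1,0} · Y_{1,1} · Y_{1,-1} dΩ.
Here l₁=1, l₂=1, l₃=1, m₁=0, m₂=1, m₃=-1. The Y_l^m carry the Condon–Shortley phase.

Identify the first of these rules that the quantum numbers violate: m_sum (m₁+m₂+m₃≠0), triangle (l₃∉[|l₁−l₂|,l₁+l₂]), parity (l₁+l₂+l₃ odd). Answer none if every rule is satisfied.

azimuthal sum: 0 + 1 − 1 = 0  ✓
0 ≤ 1 ≤ 2 (triangle on l)  ✓
L = 1 + 1 + 1 = 3 (odd)  ✗

parity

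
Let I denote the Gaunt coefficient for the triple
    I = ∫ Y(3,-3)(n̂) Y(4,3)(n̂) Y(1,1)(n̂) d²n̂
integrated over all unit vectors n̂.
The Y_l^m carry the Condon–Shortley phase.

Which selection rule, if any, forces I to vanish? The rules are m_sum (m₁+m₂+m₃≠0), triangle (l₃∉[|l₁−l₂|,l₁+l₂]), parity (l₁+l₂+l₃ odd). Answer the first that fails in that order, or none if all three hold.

m_sum

azimuthal sum: -3 + 3 + 1 = 1  ✗
1 ≤ 1 ≤ 7 (triangle on l)
L = 3 + 4 + 1 = 8 (even)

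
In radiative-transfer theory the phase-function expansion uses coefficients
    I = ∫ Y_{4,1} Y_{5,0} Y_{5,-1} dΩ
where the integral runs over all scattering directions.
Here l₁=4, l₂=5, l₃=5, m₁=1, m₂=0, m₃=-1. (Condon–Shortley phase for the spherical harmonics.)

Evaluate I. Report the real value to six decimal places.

m-sum 0 ✓  L=14 even ✓  1≤5≤9 ✓
Π(2lᵢ+1) = 9×11×11 = 1089
triangle coeff Δ(4,5,5) = 1/3153150
Σ_t [0,4]: t=0:+1/69120 t=1:−1/1728 t=2:+1/576 t=3:−1/1728 t=4:+1/69120 = 7/11520
(3j)²=2/143 [(4 5 5; 0 0 0)], sign=-1
Σ_t [0,3]: t=0:+1/17280 t=1:−1/1152 t=2:+1/864 t=3:−1/6912 = 7/34560
(3j)²=1/429 [(4 5 5; 1 0 -1)], sign=+1
⇒ 4πI² = 6/169
I = (-1)√(6/169/(4π)) = -0.05315295

-0.053153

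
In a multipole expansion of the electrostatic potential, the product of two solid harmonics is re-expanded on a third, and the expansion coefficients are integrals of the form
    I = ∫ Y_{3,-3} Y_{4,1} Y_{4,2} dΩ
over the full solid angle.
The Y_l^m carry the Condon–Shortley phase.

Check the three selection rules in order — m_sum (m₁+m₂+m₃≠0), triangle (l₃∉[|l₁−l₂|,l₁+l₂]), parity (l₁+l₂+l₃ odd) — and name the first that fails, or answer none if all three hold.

parity

m₁+m₂+m₃ = -3 + 1 + 2 = 0  ✓
triangle: |3−4|=1 ≤ l₃=4 ≤ 3+4=7  ✓
parity: l₁+l₂+l₃ = 11 is odd  ✗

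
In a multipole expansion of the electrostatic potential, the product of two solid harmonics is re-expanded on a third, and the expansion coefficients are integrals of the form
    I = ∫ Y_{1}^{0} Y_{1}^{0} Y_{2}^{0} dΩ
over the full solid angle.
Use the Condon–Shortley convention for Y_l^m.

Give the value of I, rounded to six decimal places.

Rules hold: Σm=0, L=4 even, 0≤2≤2.
N = 3·3·5 = 45
Δ = 0!·2!·2!/5! = 1/30
Racah Σ t=0..0: t=0:+1/1 = 1/1
⇒ 3j(1 1 2; 0 0 0)² = 2/15, sgn +1
(m-triple is (0,0,0) — same symbol as above.)
4πI² = N·(3j₀)²·(3jₘ)² = 4/5
I = +1·√(0.8/4π) = 0.25231325

0.252313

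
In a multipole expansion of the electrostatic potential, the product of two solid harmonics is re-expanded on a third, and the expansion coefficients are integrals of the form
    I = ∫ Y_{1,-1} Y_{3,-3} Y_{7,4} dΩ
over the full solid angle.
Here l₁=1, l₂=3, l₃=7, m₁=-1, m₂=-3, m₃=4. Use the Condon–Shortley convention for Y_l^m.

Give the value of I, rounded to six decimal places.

0.000000

|1−3|≤7≤1+3 violated ⇒ I = 0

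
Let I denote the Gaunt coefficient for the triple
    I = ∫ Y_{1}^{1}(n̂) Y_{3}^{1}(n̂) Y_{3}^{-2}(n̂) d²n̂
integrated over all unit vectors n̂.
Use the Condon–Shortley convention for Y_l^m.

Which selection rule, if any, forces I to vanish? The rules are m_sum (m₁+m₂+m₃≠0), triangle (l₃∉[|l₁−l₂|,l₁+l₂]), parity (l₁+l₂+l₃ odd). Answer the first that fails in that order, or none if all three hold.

parity

m₁+m₂+m₃ = 1 + 1 − 2 = 0  ✓
triangle: |1−3|=2 ≤ l₃=3 ≤ 1+3=4  ✓
parity: l₁+l₂+l₃ = 7 is odd  ✗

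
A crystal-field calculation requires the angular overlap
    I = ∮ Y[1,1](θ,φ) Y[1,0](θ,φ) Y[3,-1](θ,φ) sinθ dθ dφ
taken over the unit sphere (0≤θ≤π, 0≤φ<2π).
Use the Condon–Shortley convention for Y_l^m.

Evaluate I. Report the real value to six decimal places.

0.000000

triangle: need 0≤l₃≤2, have 3; I=0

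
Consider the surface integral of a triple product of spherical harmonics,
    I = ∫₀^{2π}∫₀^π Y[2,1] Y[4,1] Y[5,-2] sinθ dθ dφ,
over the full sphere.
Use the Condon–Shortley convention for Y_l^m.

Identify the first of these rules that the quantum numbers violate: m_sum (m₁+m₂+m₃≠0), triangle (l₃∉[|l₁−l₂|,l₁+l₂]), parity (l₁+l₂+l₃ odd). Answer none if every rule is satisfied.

parity

Σmᵢ = 0  ✓
l₃∈[|l₁−l₂|,l₁+l₂]=[2,6], have l₃=5  ✓
Σlᵢ = 11 ⇒ odd  ✗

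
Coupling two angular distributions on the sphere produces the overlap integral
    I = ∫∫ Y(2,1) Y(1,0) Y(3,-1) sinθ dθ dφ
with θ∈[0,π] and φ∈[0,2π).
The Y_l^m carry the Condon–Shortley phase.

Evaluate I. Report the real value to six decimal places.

Rules hold: Σm=0, L=6 even, 1≤3≤3.
N = 5·3·7 = 105
Δ = 0!·4!·2!/7! = 1/105
Racah Σ t=0..0: t=0:+1/4 = 1/4
⇒ 3j(2 1 3; 0 0 0)² = 3/35, sgn -1
Racah Σ t=0..0: t=0:+1/6 = 1/6
⇒ 3j(2 1 3; 1 0 -1)² = 8/105, sgn +1
4πI² = N·(3j₀)²·(3jₘ)² = 24/35
I = -1·√(0.685714/4π) = -0.23359668

-0.233597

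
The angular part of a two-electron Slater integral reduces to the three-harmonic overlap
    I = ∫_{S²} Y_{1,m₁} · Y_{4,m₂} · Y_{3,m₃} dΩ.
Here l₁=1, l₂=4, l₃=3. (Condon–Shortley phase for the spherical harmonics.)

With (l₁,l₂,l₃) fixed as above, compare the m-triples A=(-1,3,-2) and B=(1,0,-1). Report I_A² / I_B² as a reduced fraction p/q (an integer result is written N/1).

l's match ⇒ only the (l;m) 3-j factors differ between A and B.
A: triangle coeff Δ(1,4,3) = 1/252; Σ_t [2,2]: t=2:+1/240 = 1/240; (3j)²=1/12 [(1 4 3; -1 3 -2)], sign=-1
B: triangle coeff Δ(1,4,3) = 1/252; Σ_t [0,0]: t=0:+1/96 = 1/96; (3j)²=1/42 [(1 4 3; 1 0 -1)], sign=+1
I_A²/I_B² = (1/12)/(1/42) = 7/2

7/2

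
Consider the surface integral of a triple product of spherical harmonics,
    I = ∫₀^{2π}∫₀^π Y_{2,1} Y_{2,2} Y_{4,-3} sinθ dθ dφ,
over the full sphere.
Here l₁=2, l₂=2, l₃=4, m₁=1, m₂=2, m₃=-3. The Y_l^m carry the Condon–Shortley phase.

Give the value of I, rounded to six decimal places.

Rules hold: Σm=0, L=8 even, 0≤4≤4.
N = 5·5·9 = 225
Δ = 0!·4!·4!/9! = 1/630
Racah Σ t=0..0: t=0:+1/16 = 1/16
⇒ 3j(2 2 4; 0 0 0)² = 2/35, sgn +1
Racah Σ t=0..0: t=0:+1/144 = 1/144
⇒ 3j(2 2 4; 1 2 -3)² = 1/18, sgn -1
4πI² = N·(3j₀)²·(3jₘ)² = 5/7
I = -1·√(0.714286/4π) = -0.23841361

-0.238414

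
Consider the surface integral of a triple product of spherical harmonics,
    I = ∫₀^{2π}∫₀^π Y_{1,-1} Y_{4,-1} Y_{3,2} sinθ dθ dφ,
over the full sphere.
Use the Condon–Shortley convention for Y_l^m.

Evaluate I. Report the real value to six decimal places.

-0.106622

Checks pass: Σm=0; 8 even; l₃=3∈[3,5].
(2·1+1)(2·4+1)(2·3+1) = 189
Δ: 2! 0! 6! / 9! → 1/252
sum: t=1:−1/36 = -1/36
3j²(1 4 3; 0 0 0) = Δ·Π!·Σ² = 4/63  (sign +1)
sum: t=2:+1/240 = 1/240
3j²(1 4 3; -1 -1 2) = Δ·Π!·Σ² = 1/84  (sign -1)
combine: 4πI² = 189·4/63·1/84 = 1/7
take √, sign -1: I = -0.10662181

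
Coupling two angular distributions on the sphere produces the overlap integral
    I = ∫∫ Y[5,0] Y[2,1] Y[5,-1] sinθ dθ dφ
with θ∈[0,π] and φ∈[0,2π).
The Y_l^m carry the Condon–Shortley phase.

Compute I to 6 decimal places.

m-sum 0 ✓  L=12 even ✓  3≤5≤7 ✓
Π(2lᵢ+1) = 11×5×11 = 605
triangle coeff Δ(5,2,5) = 1/38610
Σ_t [0,2]: t=0:+1/2880 t=1:−1/576 t=2:+1/2880 = -1/960
(3j)²=10/429 [(5 2 5; 0 0 0)], sign=+1
Σ_t [1,2]: t=1:−1/1152 t=2:+1/1440 = -1/5760
(3j)²=1/858 [(5 2 5; 0 1 -1)], sign=-1
⇒ 4πI² = 25/1521
I = (-1)√(25/1521/(4π)) = -0.03616600

-0.036166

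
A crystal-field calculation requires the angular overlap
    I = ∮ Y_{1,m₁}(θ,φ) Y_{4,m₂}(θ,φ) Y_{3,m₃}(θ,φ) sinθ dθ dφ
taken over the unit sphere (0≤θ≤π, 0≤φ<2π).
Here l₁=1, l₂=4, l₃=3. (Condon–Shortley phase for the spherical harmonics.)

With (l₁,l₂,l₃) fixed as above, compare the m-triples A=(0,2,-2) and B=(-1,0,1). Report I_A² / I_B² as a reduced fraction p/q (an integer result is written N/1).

Shared (l₁,l₂,l₃)=(1,4,3): N and (l;000)² cancel in I_A²/I_B².
A: Δ = 2!·0!·6!/9! = 1/252; Racah Σ t=1..1: t=1:−1/120 = -1/120; ⇒ 3j(1 4 3; 0 2 -2)² = 1/21, sgn +1
B: Δ = 2!·0!·6!/9! = 1/252; Racah Σ t=2..2: t=2:+1/96 = 1/96; ⇒ 3j(1 4 3; -1 0 1)² = 1/42, sgn +1
I_A²/I_B² = (1/21)/(1/42) = 2/1

2/1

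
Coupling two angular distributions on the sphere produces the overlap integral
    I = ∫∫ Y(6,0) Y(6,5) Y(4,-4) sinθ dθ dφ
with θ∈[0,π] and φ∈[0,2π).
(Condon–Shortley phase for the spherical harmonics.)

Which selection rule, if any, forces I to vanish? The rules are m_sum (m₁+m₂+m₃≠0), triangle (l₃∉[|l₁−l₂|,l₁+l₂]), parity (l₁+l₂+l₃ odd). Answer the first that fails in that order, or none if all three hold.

m_sum

m₁+m₂+m₃ = 0 + 5 − 4 = 1  ✗
triangle: |6−6|=0 ≤ l₃=4 ≤ 6+6=12
parity: l₁+l₂+l₃ = 16 is even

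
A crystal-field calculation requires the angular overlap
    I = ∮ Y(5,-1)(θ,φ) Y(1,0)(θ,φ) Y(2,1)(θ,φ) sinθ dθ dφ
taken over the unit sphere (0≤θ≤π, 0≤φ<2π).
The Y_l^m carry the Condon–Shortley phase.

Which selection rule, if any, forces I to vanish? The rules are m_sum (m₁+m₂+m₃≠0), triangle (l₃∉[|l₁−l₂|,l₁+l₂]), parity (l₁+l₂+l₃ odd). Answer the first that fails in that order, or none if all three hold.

Σmᵢ = 0  ✓
l₃∈[|l₁−l₂|,l₁+l₂]=[4,6], have l₃=2  ✗
Σlᵢ = 8 ⇒ even

triangle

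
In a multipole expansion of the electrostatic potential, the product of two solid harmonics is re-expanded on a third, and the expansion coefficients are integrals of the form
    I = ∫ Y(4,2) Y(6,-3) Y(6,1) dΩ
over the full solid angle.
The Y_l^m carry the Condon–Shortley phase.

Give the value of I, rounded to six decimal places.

Checks pass: Σm=0; 16 even; l₃=6∈[2,10].
(2·4+1)(2·6+1)(2·6+1) = 1521
Δ: 4! 4! 8! / 17! → 1/15315300
sum: t=0:+1/829440 t=1:−1/25920 t=2:+1/9216 t=3:−1/25920 t=4:+1/829440 = 7/207360
3j²(4 6 6; 0 0 0) = Δ·Π!·Σ² = 28/2431  (sign +1)
sum: t=0:+1/69120 t=1:−1/51840 t=2:+1/483840 = -1/362880
3j²(4 6 6; 2 -3 1) = Δ·Π!·Σ² = 16/17017  (sign +1)
combine: 4πI² = 1521·28/2431·16/17017 = 576/34969
take √, sign +1: I = 0.03620468

0.036205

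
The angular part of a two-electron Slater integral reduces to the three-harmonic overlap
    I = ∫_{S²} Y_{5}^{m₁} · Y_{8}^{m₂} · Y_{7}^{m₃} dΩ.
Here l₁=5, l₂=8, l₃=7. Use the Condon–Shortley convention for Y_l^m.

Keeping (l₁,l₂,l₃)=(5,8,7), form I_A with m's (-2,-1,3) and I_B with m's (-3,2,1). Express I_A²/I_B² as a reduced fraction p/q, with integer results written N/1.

Shared (l₁,l₂,l₃)=(5,8,7): N and (l;000)² cancel in I_A²/I_B².
A: Δ = 6!·4!·10!/21! = 1/814773960; Racah Σ t=3..6: t=3:−1/14929920 t=4:+1/8709120 t=5:−1/38707200 t=6:+1/1567641600 = 71/3135283200; ⇒ 3j(5 8 7; -2 -1 3)² = 5041/1662804, sgn +1
B: Δ = 6!·4!·10!/21! = 1/814773960; Racah Σ t=4..6: t=4:+1/19906560 t=5:−1/10368000 t=6:+1/49766400 = -13/497664000; ⇒ 3j(5 8 7; -3 2 1)² = 91/17765, sgn -1
I_A²/I_B² = (5041/1662804)/(91/17765) = 25205/42588

25205/42588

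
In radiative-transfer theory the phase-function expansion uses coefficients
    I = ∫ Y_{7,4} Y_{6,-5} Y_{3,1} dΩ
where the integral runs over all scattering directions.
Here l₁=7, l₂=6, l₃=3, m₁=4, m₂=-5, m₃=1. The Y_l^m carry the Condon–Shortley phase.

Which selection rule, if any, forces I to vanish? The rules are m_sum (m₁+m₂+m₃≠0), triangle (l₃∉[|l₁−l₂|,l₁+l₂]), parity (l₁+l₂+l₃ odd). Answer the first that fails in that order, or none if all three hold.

none

Σmᵢ = 0  ✓
l₃∈[|l₁−l₂|,l₁+l₂]=[1,13], have l₃=3  ✓
Σlᵢ = 16 ⇒ even  ✓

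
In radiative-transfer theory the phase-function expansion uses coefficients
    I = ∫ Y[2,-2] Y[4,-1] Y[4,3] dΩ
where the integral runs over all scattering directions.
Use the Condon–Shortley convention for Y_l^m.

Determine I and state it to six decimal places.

0.159270

Checks pass: Σm=0; 10 even; l₃=4∈[2,6].
(2·2+1)(2·4+1)(2·4+1) = 405
Δ: 2! 2! 6! / 11! → 1/13860
sum: t=0:+1/192 t=1:−1/36 t=2:+1/192 = -5/288
3j²(2 4 4; 0 0 0) = Δ·Π!·Σ² = 20/693  (sign -1)
sum: t=2:+1/480 = 1/480
3j²(2 4 4; -2 -1 3) = Δ·Π!·Σ² = 3/110  (sign -1)
combine: 4πI² = 405·20/693·3/110 = 270/847
take √, sign +1: I = 0.15927046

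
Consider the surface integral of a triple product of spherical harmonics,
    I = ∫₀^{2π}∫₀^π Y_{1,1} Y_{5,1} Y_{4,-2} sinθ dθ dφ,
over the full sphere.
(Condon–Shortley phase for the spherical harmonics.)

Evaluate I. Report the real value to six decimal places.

-0.120286

Rules hold: Σm=0, L=10 even, 4≤4≤6.
N = 3·11·9 = 297
Δ = 2!·0!·8!/11! = 1/495
Racah Σ t=1..1: t=1:−1/576 = -1/576
⇒ 3j(1 5 4; 0 0 0)² = 5/99, sgn -1
Racah Σ t=0..0: t=0:+1/2880 = 1/2880
⇒ 3j(1 5 4; 1 1 -2)² = 2/165, sgn +1
4πI² = N·(3j₀)²·(3jₘ)² = 2/11
I = -1·√(0.181818/4π) = -0.12028562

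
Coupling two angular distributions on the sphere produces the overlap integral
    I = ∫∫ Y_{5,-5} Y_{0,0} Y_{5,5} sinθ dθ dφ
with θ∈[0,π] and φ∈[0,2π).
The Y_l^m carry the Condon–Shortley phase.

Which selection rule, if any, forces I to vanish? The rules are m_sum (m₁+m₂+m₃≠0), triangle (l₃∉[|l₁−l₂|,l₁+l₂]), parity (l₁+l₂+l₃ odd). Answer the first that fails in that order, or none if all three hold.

Σmᵢ = 0  ✓
l₃∈[|l₁−l₂|,l₁+l₂]=[5,5], have l₃=5  ✓
Σlᵢ = 10 ⇒ even  ✓

none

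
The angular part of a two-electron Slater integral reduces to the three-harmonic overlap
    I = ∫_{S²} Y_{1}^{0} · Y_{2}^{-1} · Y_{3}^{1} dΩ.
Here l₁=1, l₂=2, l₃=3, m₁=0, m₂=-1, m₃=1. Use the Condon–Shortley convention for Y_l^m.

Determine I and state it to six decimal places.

-0.233597

m-sum 0 ✓  L=6 even ✓  1≤3≤3 ✓
Π(2lᵢ+1) = 3×5×7 = 105
triangle coeff Δ(1,2,3) = 1/105
Σ_t [0,0]: t=0:+1/4 = 1/4
(3j)²=3/35 [(1 2 3; 0 0 0)], sign=-1
Σ_t [0,0]: t=0:+1/6 = 1/6
(3j)²=8/105 [(1 2 3; 0 -1 1)], sign=+1
⇒ 4πI² = 24/35
I = (-1)√(24/35/(4π)) = -0.23359668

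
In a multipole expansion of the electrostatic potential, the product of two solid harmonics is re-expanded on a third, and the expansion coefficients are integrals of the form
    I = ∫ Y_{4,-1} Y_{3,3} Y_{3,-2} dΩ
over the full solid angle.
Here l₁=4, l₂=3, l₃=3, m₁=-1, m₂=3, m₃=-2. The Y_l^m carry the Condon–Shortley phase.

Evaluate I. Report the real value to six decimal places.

0.140463

Checks pass: Σm=0; 10 even; l₃=3∈[1,7].
(2·4+1)(2·3+1)(2·3+1) = 441
Δ: 4! 4! 2! / 11! → 1/34650
sum: t=1:−1/72 t=2:+1/16 t=3:−1/72 = 5/144
3j²(4 3 3; 0 0 0) = Δ·Π!·Σ² = 2/77  (sign -1)
sum: t=4:+1/288 = 1/288
3j²(4 3 3; -1 3 -2) = Δ·Π!·Σ² = 5/231  (sign -1)
combine: 4πI² = 441·2/77·5/231 = 30/121
take √, sign +1: I = 0.14046335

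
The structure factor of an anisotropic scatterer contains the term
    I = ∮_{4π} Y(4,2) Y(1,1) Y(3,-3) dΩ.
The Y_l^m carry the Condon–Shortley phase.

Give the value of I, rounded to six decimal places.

Rules hold: Σm=0, L=8 even, 3≤3≤5.
N = 9·3·7 = 189
Δ = 2!·6!·0!/9! = 1/252
Racah Σ t=1..1: t=1:−1/36 = -1/36
⇒ 3j(4 1 3; 0 0 0)² = 4/63, sgn +1
Racah Σ t=2..2: t=2:+1/1440 = 1/1440
⇒ 3j(4 1 3; 2 1 -3)² = 1/252, sgn +1
4πI² = N·(3j₀)²·(3jₘ)² = 1/21
I = +1·√(0.047619/4π) = 0.06155813

0.061558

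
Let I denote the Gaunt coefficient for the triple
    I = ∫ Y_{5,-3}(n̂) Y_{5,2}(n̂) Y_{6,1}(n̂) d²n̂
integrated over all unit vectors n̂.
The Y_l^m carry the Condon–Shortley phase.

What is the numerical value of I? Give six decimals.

Rules hold: Σm=0, L=16 even, 0≤6≤10.
N = 11·11·13 = 1573
Δ = 4!·6!·6!/17! = 1/28588560
Racah Σ t=0..4: t=0:+1/345600 t=1:−1/13824 t=2:+1/5184 t=3:−1/13824 t=4:+1/345600 = 7/129600
⇒ 3j(5 5 6; 0 0 0)² = 80/7293, sgn +1
Racah Σ t=2..4: t=2:+1/345600 t=3:−1/34560 t=4:+1/41472 = -1/518400
⇒ 3j(5 5 6; -3 2 1)² = 7/36465, sgn +1
4πI² = N·(3j₀)²·(3jₘ)² = 112/33813
I = +1·√(0.00331234/4π) = 0.01623537

0.016235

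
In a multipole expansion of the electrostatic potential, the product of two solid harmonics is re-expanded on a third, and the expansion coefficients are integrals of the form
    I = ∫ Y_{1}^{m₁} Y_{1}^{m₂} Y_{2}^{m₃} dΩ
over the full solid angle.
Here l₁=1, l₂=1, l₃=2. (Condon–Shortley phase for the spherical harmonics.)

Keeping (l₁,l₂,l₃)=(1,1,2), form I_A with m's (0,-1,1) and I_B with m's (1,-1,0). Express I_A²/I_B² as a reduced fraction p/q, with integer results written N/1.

Same 1,1,2: normalisation and zero-m 3j drop out of the ratio.
A: Δ: 0! 2! 2! / 5! → 1/30; sum: t=0:+1/2 = 1/2; 3j²(1 1 2; 0 -1 1) = Δ·Π!·Σ² = 1/10  (sign -1)
B: Δ: 0! 2! 2! / 5! → 1/30; sum: t=0:+1/4 = 1/4; 3j²(1 1 2; 1 -1 0) = Δ·Π!·Σ² = 1/30  (sign +1)
I_A²/I_B² = (1/10)/(1/30) = 3/1

3/1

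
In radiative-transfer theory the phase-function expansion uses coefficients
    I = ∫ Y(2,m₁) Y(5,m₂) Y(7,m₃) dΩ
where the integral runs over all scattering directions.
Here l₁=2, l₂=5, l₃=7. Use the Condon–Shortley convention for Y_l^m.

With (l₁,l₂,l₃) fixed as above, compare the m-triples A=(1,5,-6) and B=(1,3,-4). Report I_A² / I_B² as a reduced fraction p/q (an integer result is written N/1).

26/45

Same 2,5,7: normalisation and zero-m 3j drop out of the ratio.
A: Δ: 0! 4! 10! / 15! → 1/15015; sum: t=0:+1/21772800 = 1/21772800; 3j²(2 5 7; 1 5 -6) = Δ·Π!·Σ² = 2/105  (sign -1)
B: Δ: 0! 4! 10! / 15! → 1/15015; sum: t=0:+1/483840 = 1/483840; 3j²(2 5 7; 1 3 -4) = Δ·Π!·Σ² = 3/91  (sign -1)
I_A²/I_B² = (2/105)/(3/91) = 26/45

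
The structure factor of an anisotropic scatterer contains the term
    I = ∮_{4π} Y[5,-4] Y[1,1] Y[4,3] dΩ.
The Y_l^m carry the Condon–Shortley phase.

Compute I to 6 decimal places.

0.294638

Rules hold: Σm=0, L=10 even, 4≤4≤6.
N = 11·3·9 = 297
Δ = 2!·8!·0!/11! = 1/495
Racah Σ t=1..1: t=1:−1/576 = -1/576
⇒ 3j(5 1 4; 0 0 0)² = 5/99, sgn -1
Racah Σ t=2..2: t=2:+1/10080 = 1/10080
⇒ 3j(5 1 4; -4 1 3)² = 4/55, sgn -1
4πI² = N·(3j₀)²·(3jₘ)² = 12/11
I = +1·√(1.09091/4π) = 0.29463840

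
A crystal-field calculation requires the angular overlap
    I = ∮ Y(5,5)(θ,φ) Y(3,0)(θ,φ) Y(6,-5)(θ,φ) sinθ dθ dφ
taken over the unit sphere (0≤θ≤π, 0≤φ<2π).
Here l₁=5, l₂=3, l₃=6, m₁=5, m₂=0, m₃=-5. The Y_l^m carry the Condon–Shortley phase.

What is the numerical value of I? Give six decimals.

0.207001

m-sum 0 ✓  L=14 even ✓  2≤6≤8 ✓
Π(2lᵢ+1) = 11×7×13 = 1001
triangle coeff Δ(5,3,6) = 1/675675
Σ_t [0,2]: t=0:+1/8640 t=1:−1/2304 t=2:+1/8640 = -7/34560
(3j)²=7/429 [(5 3 6; 0 0 0)], sign=-1
Σ_t [0,0]: t=0:+1/483840 = 1/483840
(3j)²=3/91 [(5 3 6; 5 0 -5)], sign=-1
⇒ 4πI² = 7/13
I = (+1)√(7/13/(4π)) = 0.20700098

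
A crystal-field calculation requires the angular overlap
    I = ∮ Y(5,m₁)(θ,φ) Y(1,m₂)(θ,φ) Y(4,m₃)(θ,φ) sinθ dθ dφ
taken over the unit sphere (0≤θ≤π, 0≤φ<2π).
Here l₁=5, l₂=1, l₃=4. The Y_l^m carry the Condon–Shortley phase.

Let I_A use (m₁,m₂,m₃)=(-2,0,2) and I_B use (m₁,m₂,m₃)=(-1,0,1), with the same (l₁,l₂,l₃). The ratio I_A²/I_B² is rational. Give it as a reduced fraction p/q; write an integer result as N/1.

l's match ⇒ only the (l;m) 3-j factors differ between A and B.
A: triangle coeff Δ(5,1,4) = 1/495; Σ_t [1,1]: t=1:−1/1440 = -1/1440; (3j)²=7/165 [(5 1 4; -2 0 2)], sign=-1
B: triangle coeff Δ(5,1,4) = 1/495; Σ_t [1,1]: t=1:−1/720 = -1/720; (3j)²=8/165 [(5 1 4; -1 0 1)], sign=+1
I_A²/I_B² = (7/165)/(8/165) = 7/8

7/8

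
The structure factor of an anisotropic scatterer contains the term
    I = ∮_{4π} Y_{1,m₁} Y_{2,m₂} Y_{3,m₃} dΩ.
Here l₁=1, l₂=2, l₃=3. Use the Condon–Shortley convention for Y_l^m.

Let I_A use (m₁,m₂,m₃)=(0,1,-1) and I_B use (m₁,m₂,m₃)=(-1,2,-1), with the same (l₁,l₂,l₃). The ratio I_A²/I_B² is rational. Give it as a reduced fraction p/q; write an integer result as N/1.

8/1

Shared (l₁,l₂,l₃)=(1,2,3): N and (l;000)² cancel in I_A²/I_B².
A: Δ = 0!·2!·4!/7! = 1/105; Racah Σ t=0..0: t=0:+1/6 = 1/6; ⇒ 3j(1 2 3; 0 1 -1)² = 8/105, sgn +1
B: Δ = 0!·2!·4!/7! = 1/105; Racah Σ t=0..0: t=0:+1/48 = 1/48; ⇒ 3j(1 2 3; -1 2 -1)² = 1/105, sgn +1
I_A²/I_B² = (8/105)/(1/105) = 8/1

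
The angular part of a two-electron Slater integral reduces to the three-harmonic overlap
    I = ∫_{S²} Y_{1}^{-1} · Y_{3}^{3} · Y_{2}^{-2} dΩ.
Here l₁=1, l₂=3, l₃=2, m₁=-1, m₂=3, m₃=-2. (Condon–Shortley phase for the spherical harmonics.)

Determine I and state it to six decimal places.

-0.319865

Rules hold: Σm=0, L=6 even, 2≤2≤4.
N = 3·7·5 = 105
Δ = 2!·0!·4!/7! = 1/105
Racah Σ t=1..1: t=1:−1/4 = -1/4
⇒ 3j(1 3 2; 0 0 0)² = 3/35, sgn -1
Racah Σ t=2..2: t=2:+1/48 = 1/48
⇒ 3j(1 3 2; -1 3 -2)² = 1/7, sgn +1
4πI² = N·(3j₀)²·(3jₘ)² = 9/7
I = -1·√(1.28571/4π) = -0.31986543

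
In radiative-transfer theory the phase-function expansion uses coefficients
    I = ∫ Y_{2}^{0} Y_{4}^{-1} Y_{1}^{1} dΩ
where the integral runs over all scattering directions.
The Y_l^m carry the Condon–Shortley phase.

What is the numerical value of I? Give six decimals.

triangle: need 2≤l₃≤6, have 1; I=0

0.000000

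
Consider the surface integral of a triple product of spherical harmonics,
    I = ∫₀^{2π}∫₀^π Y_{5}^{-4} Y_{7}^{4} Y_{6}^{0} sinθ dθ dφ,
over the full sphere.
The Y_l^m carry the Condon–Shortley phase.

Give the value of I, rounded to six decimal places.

-0.050867

m-sum 0 ✓  L=18 even ✓  2≤6≤12 ✓
Π(2lᵢ+1) = 11×15×13 = 2145
triangle coeff Δ(5,7,6) = 1/174594420
Σ_t [1,5]: t=1:−1/4147200 t=2:+1/207360 t=3:−1/82944 t=4:+1/207360 t=5:−1/4147200 = -1/345600
(3j)²=420/46189 [(5 7 6; 0 0 0)], sign=-1
Σ_t [5,6]: t=5:−1/4147200 t=6:+1/3110400 = 1/12441600
(3j)²=7/4199 [(5 7 6; -4 4 0)], sign=+1
⇒ 4πI² = 44100/1356277
I = (-1)√(44100/1356277/(4π)) = -0.05086747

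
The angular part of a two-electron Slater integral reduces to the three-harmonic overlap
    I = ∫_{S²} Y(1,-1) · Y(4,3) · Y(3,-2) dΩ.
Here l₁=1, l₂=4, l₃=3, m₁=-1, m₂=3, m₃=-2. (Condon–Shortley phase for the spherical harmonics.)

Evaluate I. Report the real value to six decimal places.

-0.282095

Rules hold: Σm=0, L=8 even, 3≤3≤5.
N = 3·9·7 = 189
Δ = 2!·0!·6!/9! = 1/252
Racah Σ t=1..1: t=1:−1/36 = -1/36
⇒ 3j(1 4 3; 0 0 0)² = 4/63, sgn +1
Racah Σ t=2..2: t=2:+1/240 = 1/240
⇒ 3j(1 4 3; -1 3 -2)² = 1/12, sgn -1
4πI² = N·(3j₀)²·(3jₘ)² = 1/1
I = -1·√(1/4π) = -0.28209479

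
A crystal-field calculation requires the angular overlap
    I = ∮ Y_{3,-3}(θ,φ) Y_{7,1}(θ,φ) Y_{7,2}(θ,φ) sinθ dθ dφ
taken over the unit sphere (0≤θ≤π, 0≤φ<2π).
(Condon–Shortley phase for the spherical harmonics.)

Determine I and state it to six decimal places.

l₁+l₂+l₃=17 is odd: 3j(l;000)=0 ⇒ I=0

0.000000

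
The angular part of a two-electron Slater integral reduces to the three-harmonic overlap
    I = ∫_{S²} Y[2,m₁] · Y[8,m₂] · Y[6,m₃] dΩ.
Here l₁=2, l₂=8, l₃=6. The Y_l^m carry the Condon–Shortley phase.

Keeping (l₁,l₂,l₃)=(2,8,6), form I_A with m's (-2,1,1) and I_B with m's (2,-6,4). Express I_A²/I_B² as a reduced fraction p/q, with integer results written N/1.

18/143

Same 2,8,6: normalisation and zero-m 3j drop out of the ratio.
A: Δ: 4! 0! 12! / 17! → 1/30940; sum: t=4:+1/14515200 = 1/14515200; 3j²(2 8 6; -2 1 1) = Δ·Π!·Σ² = 9/2210  (sign -1)
B: Δ: 4! 0! 12! / 17! → 1/30940; sum: t=0:+1/174182400 = 1/174182400; 3j²(2 8 6; 2 -6 4) = Δ·Π!·Σ² = 11/340  (sign +1)
I_A²/I_B² = (9/2210)/(11/340) = 18/143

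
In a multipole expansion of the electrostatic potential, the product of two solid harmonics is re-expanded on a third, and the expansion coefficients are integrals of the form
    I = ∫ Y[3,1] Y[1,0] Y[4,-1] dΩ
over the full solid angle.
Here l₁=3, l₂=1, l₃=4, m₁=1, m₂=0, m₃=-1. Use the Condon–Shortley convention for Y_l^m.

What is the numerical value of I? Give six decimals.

-0.238414

Checks pass: Σm=0; 8 even; l₃=4∈[2,4].
(2·3+1)(2·1+1)(2·4+1) = 189
Δ: 0! 6! 2! / 9! → 1/252
sum: t=0:+1/36 = 1/36
3j²(3 1 4; 0 0 0) = Δ·Π!·Σ² = 4/63  (sign +1)
sum: t=0:+1/48 = 1/48
3j²(3 1 4; 1 0 -1) = Δ·Π!·Σ² = 5/84  (sign -1)
combine: 4πI² = 189·4/63·5/84 = 5/7
take √, sign -1: I = -0.23841361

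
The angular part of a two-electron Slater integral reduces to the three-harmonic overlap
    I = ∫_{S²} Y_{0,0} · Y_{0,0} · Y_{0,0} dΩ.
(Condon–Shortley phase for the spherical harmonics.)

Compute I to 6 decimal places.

0.282095

Checks pass: Σm=0; 0 even; l₃=0∈[0,0].
(2·0+1)(2·0+1)(2·0+1) = 1
Δ: 0! 0! 0! / 1! → 1/1
sum: t=0:+1/1 = 1/1
3j²(0 0 0; 0 0 0) = Δ·Π!·Σ² = 1/1  (sign +1)
(m-triple is (0,0,0) — same symbol as above.)
combine: 4πI² = 1·1·1 = 1/1
take √, sign +1: I = 0.28209479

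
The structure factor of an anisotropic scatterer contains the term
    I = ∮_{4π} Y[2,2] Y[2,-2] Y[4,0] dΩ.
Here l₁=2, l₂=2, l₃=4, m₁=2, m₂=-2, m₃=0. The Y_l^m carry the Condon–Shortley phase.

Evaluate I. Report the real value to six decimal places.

0.040299

Rules hold: Σm=0, L=8 even, 0≤4≤4.
N = 5·5·9 = 225
Δ = 0!·4!·4!/9! = 1/630
Racah Σ t=0..0: t=0:+1/16 = 1/16
⇒ 3j(2 2 4; 0 0 0)² = 2/35, sgn +1
Racah Σ t=0..0: t=0:+1/576 = 1/576
⇒ 3j(2 2 4; 2 -2 0)² = 1/630, sgn +1
4πI² = N·(3j₀)²·(3jₘ)² = 1/49
I = +1·√(0.0204082/4π) = 0.04029926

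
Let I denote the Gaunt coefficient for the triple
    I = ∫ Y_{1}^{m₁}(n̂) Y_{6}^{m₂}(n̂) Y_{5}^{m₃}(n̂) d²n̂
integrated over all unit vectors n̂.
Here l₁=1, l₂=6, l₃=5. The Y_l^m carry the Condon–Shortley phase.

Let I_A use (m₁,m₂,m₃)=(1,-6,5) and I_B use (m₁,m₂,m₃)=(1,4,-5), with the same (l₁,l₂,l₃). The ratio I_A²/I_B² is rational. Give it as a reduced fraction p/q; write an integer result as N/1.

66/1

l's match ⇒ only the (l;m) 3-j factors differ between A and B.
A: triangle coeff Δ(1,6,5) = 1/858; Σ_t [0,0]: t=0:+1/7257600 = 1/7257600; (3j)²=1/13 [(1 6 5; 1 -6 5)], sign=+1
B: triangle coeff Δ(1,6,5) = 1/858; Σ_t [0,0]: t=0:+1/7257600 = 1/7257600; (3j)²=1/858 [(1 6 5; 1 4 -5)], sign=+1
I_A²/I_B² = (1/13)/(1/858) = 66/1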